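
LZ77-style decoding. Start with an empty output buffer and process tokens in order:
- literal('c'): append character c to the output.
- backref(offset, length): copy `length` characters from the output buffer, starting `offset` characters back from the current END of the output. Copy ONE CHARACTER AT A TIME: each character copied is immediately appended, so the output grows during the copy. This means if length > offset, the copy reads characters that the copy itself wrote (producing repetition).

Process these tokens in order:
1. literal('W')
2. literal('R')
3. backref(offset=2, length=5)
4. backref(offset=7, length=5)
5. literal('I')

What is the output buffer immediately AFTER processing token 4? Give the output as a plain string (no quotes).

Answer: WRWRWRWWRWRW

Derivation:
Token 1: literal('W'). Output: "W"
Token 2: literal('R'). Output: "WR"
Token 3: backref(off=2, len=5) (overlapping!). Copied 'WRWRW' from pos 0. Output: "WRWRWRW"
Token 4: backref(off=7, len=5). Copied 'WRWRW' from pos 0. Output: "WRWRWRWWRWRW"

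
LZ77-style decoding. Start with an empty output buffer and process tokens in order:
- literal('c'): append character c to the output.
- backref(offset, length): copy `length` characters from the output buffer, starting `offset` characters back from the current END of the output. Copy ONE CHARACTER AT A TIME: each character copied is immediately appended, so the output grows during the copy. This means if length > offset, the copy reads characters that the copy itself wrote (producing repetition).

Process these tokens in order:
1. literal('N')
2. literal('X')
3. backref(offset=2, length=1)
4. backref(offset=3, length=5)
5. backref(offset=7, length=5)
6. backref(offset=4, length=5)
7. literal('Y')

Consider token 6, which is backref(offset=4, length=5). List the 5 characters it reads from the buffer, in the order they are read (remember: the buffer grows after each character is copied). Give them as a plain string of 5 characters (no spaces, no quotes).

Token 1: literal('N'). Output: "N"
Token 2: literal('X'). Output: "NX"
Token 3: backref(off=2, len=1). Copied 'N' from pos 0. Output: "NXN"
Token 4: backref(off=3, len=5) (overlapping!). Copied 'NXNNX' from pos 0. Output: "NXNNXNNX"
Token 5: backref(off=7, len=5). Copied 'XNNXN' from pos 1. Output: "NXNNXNNXXNNXN"
Token 6: backref(off=4, len=5). Buffer before: "NXNNXNNXXNNXN" (len 13)
  byte 1: read out[9]='N', append. Buffer now: "NXNNXNNXXNNXNN"
  byte 2: read out[10]='N', append. Buffer now: "NXNNXNNXXNNXNNN"
  byte 3: read out[11]='X', append. Buffer now: "NXNNXNNXXNNXNNNX"
  byte 4: read out[12]='N', append. Buffer now: "NXNNXNNXXNNXNNNXN"
  byte 5: read out[13]='N', append. Buffer now: "NXNNXNNXXNNXNNNXNN"

Answer: NNXNN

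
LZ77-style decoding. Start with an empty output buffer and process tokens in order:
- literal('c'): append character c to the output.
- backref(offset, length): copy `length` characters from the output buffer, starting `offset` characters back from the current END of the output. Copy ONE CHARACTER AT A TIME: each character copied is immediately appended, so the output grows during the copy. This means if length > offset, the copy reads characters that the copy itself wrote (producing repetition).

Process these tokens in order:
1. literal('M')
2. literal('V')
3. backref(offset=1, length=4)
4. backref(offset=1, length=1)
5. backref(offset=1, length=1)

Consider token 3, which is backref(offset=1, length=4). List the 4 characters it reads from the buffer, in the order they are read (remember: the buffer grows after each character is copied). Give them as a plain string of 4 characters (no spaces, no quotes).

Token 1: literal('M'). Output: "M"
Token 2: literal('V'). Output: "MV"
Token 3: backref(off=1, len=4). Buffer before: "MV" (len 2)
  byte 1: read out[1]='V', append. Buffer now: "MVV"
  byte 2: read out[2]='V', append. Buffer now: "MVVV"
  byte 3: read out[3]='V', append. Buffer now: "MVVVV"
  byte 4: read out[4]='V', append. Buffer now: "MVVVVV"

Answer: VVVV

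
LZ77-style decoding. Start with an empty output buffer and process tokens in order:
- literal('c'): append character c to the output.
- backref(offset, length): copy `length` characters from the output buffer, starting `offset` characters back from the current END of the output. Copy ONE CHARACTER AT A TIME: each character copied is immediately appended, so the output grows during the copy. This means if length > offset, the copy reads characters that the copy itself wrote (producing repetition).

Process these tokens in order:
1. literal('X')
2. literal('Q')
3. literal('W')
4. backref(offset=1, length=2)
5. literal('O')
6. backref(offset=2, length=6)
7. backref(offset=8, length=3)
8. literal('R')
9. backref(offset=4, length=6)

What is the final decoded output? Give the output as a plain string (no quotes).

Token 1: literal('X'). Output: "X"
Token 2: literal('Q'). Output: "XQ"
Token 3: literal('W'). Output: "XQW"
Token 4: backref(off=1, len=2) (overlapping!). Copied 'WW' from pos 2. Output: "XQWWW"
Token 5: literal('O'). Output: "XQWWWO"
Token 6: backref(off=2, len=6) (overlapping!). Copied 'WOWOWO' from pos 4. Output: "XQWWWOWOWOWO"
Token 7: backref(off=8, len=3). Copied 'WOW' from pos 4. Output: "XQWWWOWOWOWOWOW"
Token 8: literal('R'). Output: "XQWWWOWOWOWOWOWR"
Token 9: backref(off=4, len=6) (overlapping!). Copied 'WOWRWO' from pos 12. Output: "XQWWWOWOWOWOWOWRWOWRWO"

Answer: XQWWWOWOWOWOWOWRWOWRWO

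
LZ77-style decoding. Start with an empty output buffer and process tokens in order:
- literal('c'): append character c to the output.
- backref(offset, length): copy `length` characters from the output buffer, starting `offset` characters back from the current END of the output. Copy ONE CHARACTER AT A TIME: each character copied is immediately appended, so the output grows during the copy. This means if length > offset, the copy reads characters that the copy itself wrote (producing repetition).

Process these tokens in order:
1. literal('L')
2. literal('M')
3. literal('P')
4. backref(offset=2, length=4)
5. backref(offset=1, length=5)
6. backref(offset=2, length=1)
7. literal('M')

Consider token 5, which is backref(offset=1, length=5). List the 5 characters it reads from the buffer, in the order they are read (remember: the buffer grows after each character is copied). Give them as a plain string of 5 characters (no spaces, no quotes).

Token 1: literal('L'). Output: "L"
Token 2: literal('M'). Output: "LM"
Token 3: literal('P'). Output: "LMP"
Token 4: backref(off=2, len=4) (overlapping!). Copied 'MPMP' from pos 1. Output: "LMPMPMP"
Token 5: backref(off=1, len=5). Buffer before: "LMPMPMP" (len 7)
  byte 1: read out[6]='P', append. Buffer now: "LMPMPMPP"
  byte 2: read out[7]='P', append. Buffer now: "LMPMPMPPP"
  byte 3: read out[8]='P', append. Buffer now: "LMPMPMPPPP"
  byte 4: read out[9]='P', append. Buffer now: "LMPMPMPPPPP"
  byte 5: read out[10]='P', append. Buffer now: "LMPMPMPPPPPP"

Answer: PPPPP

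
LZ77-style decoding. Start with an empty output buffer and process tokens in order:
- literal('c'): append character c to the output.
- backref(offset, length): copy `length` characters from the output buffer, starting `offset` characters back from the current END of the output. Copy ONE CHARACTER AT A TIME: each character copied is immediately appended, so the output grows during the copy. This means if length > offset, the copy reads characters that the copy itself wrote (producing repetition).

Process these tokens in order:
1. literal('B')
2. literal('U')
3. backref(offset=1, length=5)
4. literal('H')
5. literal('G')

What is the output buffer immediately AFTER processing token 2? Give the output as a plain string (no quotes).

Token 1: literal('B'). Output: "B"
Token 2: literal('U'). Output: "BU"

Answer: BU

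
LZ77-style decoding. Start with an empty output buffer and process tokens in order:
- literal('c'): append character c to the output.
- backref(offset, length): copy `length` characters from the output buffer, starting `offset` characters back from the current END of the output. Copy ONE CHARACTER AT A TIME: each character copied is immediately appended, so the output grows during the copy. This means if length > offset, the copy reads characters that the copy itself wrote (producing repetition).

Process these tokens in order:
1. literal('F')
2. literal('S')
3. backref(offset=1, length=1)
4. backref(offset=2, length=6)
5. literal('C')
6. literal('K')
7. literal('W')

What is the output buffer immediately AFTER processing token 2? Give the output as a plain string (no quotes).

Token 1: literal('F'). Output: "F"
Token 2: literal('S'). Output: "FS"

Answer: FS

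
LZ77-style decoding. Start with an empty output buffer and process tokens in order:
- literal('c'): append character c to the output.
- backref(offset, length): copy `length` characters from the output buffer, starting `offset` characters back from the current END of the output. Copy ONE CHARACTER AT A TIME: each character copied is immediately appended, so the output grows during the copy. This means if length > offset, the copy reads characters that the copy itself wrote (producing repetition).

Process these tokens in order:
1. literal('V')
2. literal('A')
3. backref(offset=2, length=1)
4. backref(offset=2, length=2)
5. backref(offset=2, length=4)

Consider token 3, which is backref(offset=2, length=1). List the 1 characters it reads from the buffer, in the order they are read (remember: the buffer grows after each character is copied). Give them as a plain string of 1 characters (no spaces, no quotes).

Answer: V

Derivation:
Token 1: literal('V'). Output: "V"
Token 2: literal('A'). Output: "VA"
Token 3: backref(off=2, len=1). Buffer before: "VA" (len 2)
  byte 1: read out[0]='V', append. Buffer now: "VAV"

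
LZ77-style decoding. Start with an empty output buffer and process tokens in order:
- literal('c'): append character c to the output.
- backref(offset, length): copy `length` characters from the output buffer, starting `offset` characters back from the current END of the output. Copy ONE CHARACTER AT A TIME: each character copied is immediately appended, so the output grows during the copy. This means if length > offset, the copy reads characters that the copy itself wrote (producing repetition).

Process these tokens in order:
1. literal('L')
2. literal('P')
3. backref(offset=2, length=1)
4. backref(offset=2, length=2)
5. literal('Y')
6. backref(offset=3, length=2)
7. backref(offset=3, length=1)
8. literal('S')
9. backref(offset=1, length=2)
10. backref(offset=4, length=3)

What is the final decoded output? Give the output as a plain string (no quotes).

Token 1: literal('L'). Output: "L"
Token 2: literal('P'). Output: "LP"
Token 3: backref(off=2, len=1). Copied 'L' from pos 0. Output: "LPL"
Token 4: backref(off=2, len=2). Copied 'PL' from pos 1. Output: "LPLPL"
Token 5: literal('Y'). Output: "LPLPLY"
Token 6: backref(off=3, len=2). Copied 'PL' from pos 3. Output: "LPLPLYPL"
Token 7: backref(off=3, len=1). Copied 'Y' from pos 5. Output: "LPLPLYPLY"
Token 8: literal('S'). Output: "LPLPLYPLYS"
Token 9: backref(off=1, len=2) (overlapping!). Copied 'SS' from pos 9. Output: "LPLPLYPLYSSS"
Token 10: backref(off=4, len=3). Copied 'YSS' from pos 8. Output: "LPLPLYPLYSSSYSS"

Answer: LPLPLYPLYSSSYSS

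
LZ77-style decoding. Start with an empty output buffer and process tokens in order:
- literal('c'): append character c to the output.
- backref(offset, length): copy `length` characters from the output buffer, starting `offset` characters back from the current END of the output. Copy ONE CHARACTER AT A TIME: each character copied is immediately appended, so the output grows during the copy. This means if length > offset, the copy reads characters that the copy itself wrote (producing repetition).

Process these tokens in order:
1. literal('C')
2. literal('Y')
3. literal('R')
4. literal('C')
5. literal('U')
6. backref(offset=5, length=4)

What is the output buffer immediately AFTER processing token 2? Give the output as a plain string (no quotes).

Token 1: literal('C'). Output: "C"
Token 2: literal('Y'). Output: "CY"

Answer: CY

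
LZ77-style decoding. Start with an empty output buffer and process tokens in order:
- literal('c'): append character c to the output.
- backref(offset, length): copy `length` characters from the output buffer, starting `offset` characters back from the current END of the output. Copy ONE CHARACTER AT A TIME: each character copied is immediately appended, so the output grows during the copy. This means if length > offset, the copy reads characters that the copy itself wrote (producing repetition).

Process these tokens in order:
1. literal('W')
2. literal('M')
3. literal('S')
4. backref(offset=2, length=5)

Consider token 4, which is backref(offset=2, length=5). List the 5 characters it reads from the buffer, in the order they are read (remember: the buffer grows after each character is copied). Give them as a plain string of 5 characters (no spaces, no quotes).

Token 1: literal('W'). Output: "W"
Token 2: literal('M'). Output: "WM"
Token 3: literal('S'). Output: "WMS"
Token 4: backref(off=2, len=5). Buffer before: "WMS" (len 3)
  byte 1: read out[1]='M', append. Buffer now: "WMSM"
  byte 2: read out[2]='S', append. Buffer now: "WMSMS"
  byte 3: read out[3]='M', append. Buffer now: "WMSMSM"
  byte 4: read out[4]='S', append. Buffer now: "WMSMSMS"
  byte 5: read out[5]='M', append. Buffer now: "WMSMSMSM"

Answer: MSMSM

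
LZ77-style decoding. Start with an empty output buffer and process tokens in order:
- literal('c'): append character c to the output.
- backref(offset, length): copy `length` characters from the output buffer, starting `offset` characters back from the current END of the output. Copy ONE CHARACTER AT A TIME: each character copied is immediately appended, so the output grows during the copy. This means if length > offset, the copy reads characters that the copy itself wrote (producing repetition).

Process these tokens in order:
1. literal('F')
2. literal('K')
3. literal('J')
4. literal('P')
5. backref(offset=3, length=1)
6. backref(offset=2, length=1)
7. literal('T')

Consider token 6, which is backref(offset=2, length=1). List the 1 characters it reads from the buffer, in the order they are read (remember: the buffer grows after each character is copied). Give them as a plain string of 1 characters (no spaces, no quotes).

Answer: P

Derivation:
Token 1: literal('F'). Output: "F"
Token 2: literal('K'). Output: "FK"
Token 3: literal('J'). Output: "FKJ"
Token 4: literal('P'). Output: "FKJP"
Token 5: backref(off=3, len=1). Copied 'K' from pos 1. Output: "FKJPK"
Token 6: backref(off=2, len=1). Buffer before: "FKJPK" (len 5)
  byte 1: read out[3]='P', append. Buffer now: "FKJPKP"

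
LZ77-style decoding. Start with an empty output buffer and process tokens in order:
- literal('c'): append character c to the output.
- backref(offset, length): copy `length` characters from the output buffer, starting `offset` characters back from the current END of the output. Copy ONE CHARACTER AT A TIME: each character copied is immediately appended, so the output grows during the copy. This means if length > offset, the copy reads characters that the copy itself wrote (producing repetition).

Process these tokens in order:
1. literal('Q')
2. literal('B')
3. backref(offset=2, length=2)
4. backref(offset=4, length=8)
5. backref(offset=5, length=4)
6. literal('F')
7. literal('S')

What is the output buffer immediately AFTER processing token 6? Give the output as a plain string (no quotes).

Answer: QBQBQBQBQBQBBQBQF

Derivation:
Token 1: literal('Q'). Output: "Q"
Token 2: literal('B'). Output: "QB"
Token 3: backref(off=2, len=2). Copied 'QB' from pos 0. Output: "QBQB"
Token 4: backref(off=4, len=8) (overlapping!). Copied 'QBQBQBQB' from pos 0. Output: "QBQBQBQBQBQB"
Token 5: backref(off=5, len=4). Copied 'BQBQ' from pos 7. Output: "QBQBQBQBQBQBBQBQ"
Token 6: literal('F'). Output: "QBQBQBQBQBQBBQBQF"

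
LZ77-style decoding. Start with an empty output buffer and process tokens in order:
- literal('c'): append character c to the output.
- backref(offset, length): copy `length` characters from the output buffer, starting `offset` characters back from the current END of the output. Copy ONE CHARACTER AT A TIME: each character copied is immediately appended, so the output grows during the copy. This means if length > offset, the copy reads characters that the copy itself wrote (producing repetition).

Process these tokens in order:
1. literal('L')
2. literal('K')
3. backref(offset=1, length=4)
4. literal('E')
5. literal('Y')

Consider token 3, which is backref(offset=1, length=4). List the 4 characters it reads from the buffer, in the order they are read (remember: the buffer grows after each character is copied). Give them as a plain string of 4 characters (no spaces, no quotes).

Answer: KKKK

Derivation:
Token 1: literal('L'). Output: "L"
Token 2: literal('K'). Output: "LK"
Token 3: backref(off=1, len=4). Buffer before: "LK" (len 2)
  byte 1: read out[1]='K', append. Buffer now: "LKK"
  byte 2: read out[2]='K', append. Buffer now: "LKKK"
  byte 3: read out[3]='K', append. Buffer now: "LKKKK"
  byte 4: read out[4]='K', append. Buffer now: "LKKKKK"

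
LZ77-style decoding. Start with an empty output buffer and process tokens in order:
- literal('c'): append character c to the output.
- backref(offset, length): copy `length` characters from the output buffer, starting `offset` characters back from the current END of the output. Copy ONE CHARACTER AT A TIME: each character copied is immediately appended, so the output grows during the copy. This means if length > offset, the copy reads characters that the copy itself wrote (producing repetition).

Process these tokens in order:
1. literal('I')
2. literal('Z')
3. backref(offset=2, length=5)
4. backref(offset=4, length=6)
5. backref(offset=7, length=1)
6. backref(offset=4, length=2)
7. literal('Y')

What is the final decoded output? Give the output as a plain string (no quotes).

Answer: IZIZIZIZIZIZIIIZY

Derivation:
Token 1: literal('I'). Output: "I"
Token 2: literal('Z'). Output: "IZ"
Token 3: backref(off=2, len=5) (overlapping!). Copied 'IZIZI' from pos 0. Output: "IZIZIZI"
Token 4: backref(off=4, len=6) (overlapping!). Copied 'ZIZIZI' from pos 3. Output: "IZIZIZIZIZIZI"
Token 5: backref(off=7, len=1). Copied 'I' from pos 6. Output: "IZIZIZIZIZIZII"
Token 6: backref(off=4, len=2). Copied 'IZ' from pos 10. Output: "IZIZIZIZIZIZIIIZ"
Token 7: literal('Y'). Output: "IZIZIZIZIZIZIIIZY"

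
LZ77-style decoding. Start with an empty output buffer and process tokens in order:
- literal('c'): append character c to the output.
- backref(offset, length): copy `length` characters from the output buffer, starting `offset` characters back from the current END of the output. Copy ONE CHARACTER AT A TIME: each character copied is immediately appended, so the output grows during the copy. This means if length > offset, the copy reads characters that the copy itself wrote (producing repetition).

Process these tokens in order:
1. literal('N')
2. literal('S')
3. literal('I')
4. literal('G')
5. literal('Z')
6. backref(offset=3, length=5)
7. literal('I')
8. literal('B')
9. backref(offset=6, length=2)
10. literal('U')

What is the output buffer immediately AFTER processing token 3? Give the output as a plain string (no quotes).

Answer: NSI

Derivation:
Token 1: literal('N'). Output: "N"
Token 2: literal('S'). Output: "NS"
Token 3: literal('I'). Output: "NSI"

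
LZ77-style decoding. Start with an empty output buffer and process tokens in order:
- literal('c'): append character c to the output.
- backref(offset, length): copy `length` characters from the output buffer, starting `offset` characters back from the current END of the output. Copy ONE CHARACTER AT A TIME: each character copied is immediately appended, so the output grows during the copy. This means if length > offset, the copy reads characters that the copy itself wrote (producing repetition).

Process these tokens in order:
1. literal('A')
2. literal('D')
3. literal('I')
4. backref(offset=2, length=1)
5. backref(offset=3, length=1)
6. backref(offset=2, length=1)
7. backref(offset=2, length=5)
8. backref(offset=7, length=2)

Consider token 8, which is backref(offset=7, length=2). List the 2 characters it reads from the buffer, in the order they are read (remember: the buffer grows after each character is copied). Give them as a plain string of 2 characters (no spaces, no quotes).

Token 1: literal('A'). Output: "A"
Token 2: literal('D'). Output: "AD"
Token 3: literal('I'). Output: "ADI"
Token 4: backref(off=2, len=1). Copied 'D' from pos 1. Output: "ADID"
Token 5: backref(off=3, len=1). Copied 'D' from pos 1. Output: "ADIDD"
Token 6: backref(off=2, len=1). Copied 'D' from pos 3. Output: "ADIDDD"
Token 7: backref(off=2, len=5) (overlapping!). Copied 'DDDDD' from pos 4. Output: "ADIDDDDDDDD"
Token 8: backref(off=7, len=2). Buffer before: "ADIDDDDDDDD" (len 11)
  byte 1: read out[4]='D', append. Buffer now: "ADIDDDDDDDDD"
  byte 2: read out[5]='D', append. Buffer now: "ADIDDDDDDDDDD"

Answer: DD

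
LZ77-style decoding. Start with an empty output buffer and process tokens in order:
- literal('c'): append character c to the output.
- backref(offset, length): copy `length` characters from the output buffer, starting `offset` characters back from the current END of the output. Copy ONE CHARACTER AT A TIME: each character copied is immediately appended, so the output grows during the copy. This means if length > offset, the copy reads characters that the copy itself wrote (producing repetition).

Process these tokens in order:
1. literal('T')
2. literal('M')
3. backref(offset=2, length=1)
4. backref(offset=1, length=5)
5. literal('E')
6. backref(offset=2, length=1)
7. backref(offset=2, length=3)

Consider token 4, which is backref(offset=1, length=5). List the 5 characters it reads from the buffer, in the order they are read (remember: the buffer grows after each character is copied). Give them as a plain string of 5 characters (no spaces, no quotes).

Token 1: literal('T'). Output: "T"
Token 2: literal('M'). Output: "TM"
Token 3: backref(off=2, len=1). Copied 'T' from pos 0. Output: "TMT"
Token 4: backref(off=1, len=5). Buffer before: "TMT" (len 3)
  byte 1: read out[2]='T', append. Buffer now: "TMTT"
  byte 2: read out[3]='T', append. Buffer now: "TMTTT"
  byte 3: read out[4]='T', append. Buffer now: "TMTTTT"
  byte 4: read out[5]='T', append. Buffer now: "TMTTTTT"
  byte 5: read out[6]='T', append. Buffer now: "TMTTTTTT"

Answer: TTTTT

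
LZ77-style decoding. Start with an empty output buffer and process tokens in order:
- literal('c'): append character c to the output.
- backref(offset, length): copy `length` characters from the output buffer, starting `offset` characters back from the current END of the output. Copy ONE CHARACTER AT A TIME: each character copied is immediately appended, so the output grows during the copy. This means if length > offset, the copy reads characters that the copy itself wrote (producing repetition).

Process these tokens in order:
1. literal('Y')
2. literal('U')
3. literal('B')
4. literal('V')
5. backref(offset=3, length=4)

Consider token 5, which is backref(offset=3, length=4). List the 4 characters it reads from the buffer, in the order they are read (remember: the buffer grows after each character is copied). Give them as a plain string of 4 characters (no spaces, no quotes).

Token 1: literal('Y'). Output: "Y"
Token 2: literal('U'). Output: "YU"
Token 3: literal('B'). Output: "YUB"
Token 4: literal('V'). Output: "YUBV"
Token 5: backref(off=3, len=4). Buffer before: "YUBV" (len 4)
  byte 1: read out[1]='U', append. Buffer now: "YUBVU"
  byte 2: read out[2]='B', append. Buffer now: "YUBVUB"
  byte 3: read out[3]='V', append. Buffer now: "YUBVUBV"
  byte 4: read out[4]='U', append. Buffer now: "YUBVUBVU"

Answer: UBVU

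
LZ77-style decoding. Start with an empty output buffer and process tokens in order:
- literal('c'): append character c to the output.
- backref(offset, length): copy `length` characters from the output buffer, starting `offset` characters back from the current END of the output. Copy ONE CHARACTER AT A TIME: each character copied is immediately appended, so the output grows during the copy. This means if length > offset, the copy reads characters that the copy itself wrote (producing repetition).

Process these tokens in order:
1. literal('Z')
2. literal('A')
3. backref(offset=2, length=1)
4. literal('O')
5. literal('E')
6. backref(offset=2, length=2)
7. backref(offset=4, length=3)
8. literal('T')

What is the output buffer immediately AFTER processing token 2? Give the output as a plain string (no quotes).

Token 1: literal('Z'). Output: "Z"
Token 2: literal('A'). Output: "ZA"

Answer: ZA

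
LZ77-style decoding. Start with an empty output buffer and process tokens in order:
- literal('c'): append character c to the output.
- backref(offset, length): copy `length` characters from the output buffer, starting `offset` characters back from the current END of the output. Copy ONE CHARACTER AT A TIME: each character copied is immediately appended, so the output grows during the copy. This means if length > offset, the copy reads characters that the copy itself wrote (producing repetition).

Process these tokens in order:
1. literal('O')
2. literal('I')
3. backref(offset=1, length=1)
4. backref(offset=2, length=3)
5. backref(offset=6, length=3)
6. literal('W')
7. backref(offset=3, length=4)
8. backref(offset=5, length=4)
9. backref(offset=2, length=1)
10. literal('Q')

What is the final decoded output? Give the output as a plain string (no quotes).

Answer: OIIIIIOIIWIIWIWIIWIQ

Derivation:
Token 1: literal('O'). Output: "O"
Token 2: literal('I'). Output: "OI"
Token 3: backref(off=1, len=1). Copied 'I' from pos 1. Output: "OII"
Token 4: backref(off=2, len=3) (overlapping!). Copied 'III' from pos 1. Output: "OIIIII"
Token 5: backref(off=6, len=3). Copied 'OII' from pos 0. Output: "OIIIIIOII"
Token 6: literal('W'). Output: "OIIIIIOIIW"
Token 7: backref(off=3, len=4) (overlapping!). Copied 'IIWI' from pos 7. Output: "OIIIIIOIIWIIWI"
Token 8: backref(off=5, len=4). Copied 'WIIW' from pos 9. Output: "OIIIIIOIIWIIWIWIIW"
Token 9: backref(off=2, len=1). Copied 'I' from pos 16. Output: "OIIIIIOIIWIIWIWIIWI"
Token 10: literal('Q'). Output: "OIIIIIOIIWIIWIWIIWIQ"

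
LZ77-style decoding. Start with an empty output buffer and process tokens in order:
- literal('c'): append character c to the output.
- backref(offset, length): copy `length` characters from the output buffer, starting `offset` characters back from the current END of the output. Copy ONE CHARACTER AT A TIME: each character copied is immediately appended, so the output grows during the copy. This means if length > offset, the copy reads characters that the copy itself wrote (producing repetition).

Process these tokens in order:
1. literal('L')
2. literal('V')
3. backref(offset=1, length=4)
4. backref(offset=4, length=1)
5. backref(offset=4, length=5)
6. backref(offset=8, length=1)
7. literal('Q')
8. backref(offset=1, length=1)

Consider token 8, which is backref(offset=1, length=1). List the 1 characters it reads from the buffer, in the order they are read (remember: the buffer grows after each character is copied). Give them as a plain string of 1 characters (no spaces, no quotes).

Token 1: literal('L'). Output: "L"
Token 2: literal('V'). Output: "LV"
Token 3: backref(off=1, len=4) (overlapping!). Copied 'VVVV' from pos 1. Output: "LVVVVV"
Token 4: backref(off=4, len=1). Copied 'V' from pos 2. Output: "LVVVVVV"
Token 5: backref(off=4, len=5) (overlapping!). Copied 'VVVVV' from pos 3. Output: "LVVVVVVVVVVV"
Token 6: backref(off=8, len=1). Copied 'V' from pos 4. Output: "LVVVVVVVVVVVV"
Token 7: literal('Q'). Output: "LVVVVVVVVVVVVQ"
Token 8: backref(off=1, len=1). Buffer before: "LVVVVVVVVVVVVQ" (len 14)
  byte 1: read out[13]='Q', append. Buffer now: "LVVVVVVVVVVVVQQ"

Answer: Q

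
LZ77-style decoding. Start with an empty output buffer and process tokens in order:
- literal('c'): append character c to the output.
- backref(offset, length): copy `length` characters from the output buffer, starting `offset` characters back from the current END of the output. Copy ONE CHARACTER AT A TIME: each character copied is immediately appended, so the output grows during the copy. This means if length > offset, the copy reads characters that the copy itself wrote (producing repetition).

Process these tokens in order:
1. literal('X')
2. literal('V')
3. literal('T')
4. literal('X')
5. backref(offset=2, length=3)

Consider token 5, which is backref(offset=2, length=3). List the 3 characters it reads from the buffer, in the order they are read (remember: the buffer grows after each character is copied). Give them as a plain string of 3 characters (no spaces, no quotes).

Token 1: literal('X'). Output: "X"
Token 2: literal('V'). Output: "XV"
Token 3: literal('T'). Output: "XVT"
Token 4: literal('X'). Output: "XVTX"
Token 5: backref(off=2, len=3). Buffer before: "XVTX" (len 4)
  byte 1: read out[2]='T', append. Buffer now: "XVTXT"
  byte 2: read out[3]='X', append. Buffer now: "XVTXTX"
  byte 3: read out[4]='T', append. Buffer now: "XVTXTXT"

Answer: TXT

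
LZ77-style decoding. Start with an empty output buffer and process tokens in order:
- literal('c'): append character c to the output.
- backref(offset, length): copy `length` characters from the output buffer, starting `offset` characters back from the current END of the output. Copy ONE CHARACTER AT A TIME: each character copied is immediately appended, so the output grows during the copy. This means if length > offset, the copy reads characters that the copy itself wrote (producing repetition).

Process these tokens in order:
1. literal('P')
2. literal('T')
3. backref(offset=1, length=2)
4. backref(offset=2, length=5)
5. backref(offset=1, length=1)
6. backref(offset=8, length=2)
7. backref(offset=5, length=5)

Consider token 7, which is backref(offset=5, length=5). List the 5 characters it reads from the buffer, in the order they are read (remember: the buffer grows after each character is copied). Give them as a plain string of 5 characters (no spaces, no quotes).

Token 1: literal('P'). Output: "P"
Token 2: literal('T'). Output: "PT"
Token 3: backref(off=1, len=2) (overlapping!). Copied 'TT' from pos 1. Output: "PTTT"
Token 4: backref(off=2, len=5) (overlapping!). Copied 'TTTTT' from pos 2. Output: "PTTTTTTTT"
Token 5: backref(off=1, len=1). Copied 'T' from pos 8. Output: "PTTTTTTTTT"
Token 6: backref(off=8, len=2). Copied 'TT' from pos 2. Output: "PTTTTTTTTTTT"
Token 7: backref(off=5, len=5). Buffer before: "PTTTTTTTTTTT" (len 12)
  byte 1: read out[7]='T', append. Buffer now: "PTTTTTTTTTTTT"
  byte 2: read out[8]='T', append. Buffer now: "PTTTTTTTTTTTTT"
  byte 3: read out[9]='T', append. Buffer now: "PTTTTTTTTTTTTTT"
  byte 4: read out[10]='T', append. Buffer now: "PTTTTTTTTTTTTTTT"
  byte 5: read out[11]='T', append. Buffer now: "PTTTTTTTTTTTTTTTT"

Answer: TTTTT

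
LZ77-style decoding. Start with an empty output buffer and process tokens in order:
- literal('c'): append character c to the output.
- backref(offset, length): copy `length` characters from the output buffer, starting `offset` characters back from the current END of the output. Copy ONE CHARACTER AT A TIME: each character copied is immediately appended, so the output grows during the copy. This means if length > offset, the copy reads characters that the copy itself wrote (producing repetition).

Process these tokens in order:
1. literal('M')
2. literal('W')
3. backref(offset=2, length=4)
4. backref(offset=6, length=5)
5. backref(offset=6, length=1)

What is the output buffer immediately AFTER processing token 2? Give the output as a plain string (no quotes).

Token 1: literal('M'). Output: "M"
Token 2: literal('W'). Output: "MW"

Answer: MW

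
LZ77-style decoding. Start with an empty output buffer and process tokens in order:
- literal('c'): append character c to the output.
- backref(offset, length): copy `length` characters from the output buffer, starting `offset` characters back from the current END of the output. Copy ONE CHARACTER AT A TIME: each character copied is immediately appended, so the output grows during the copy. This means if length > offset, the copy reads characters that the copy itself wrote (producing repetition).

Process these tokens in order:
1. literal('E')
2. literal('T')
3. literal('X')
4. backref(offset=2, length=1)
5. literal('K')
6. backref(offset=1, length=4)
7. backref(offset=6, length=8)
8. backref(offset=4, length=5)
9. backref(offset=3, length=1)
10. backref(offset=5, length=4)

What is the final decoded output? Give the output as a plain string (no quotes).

Answer: ETXTKKKKKTKKKKKTKKKTKKTKTKK

Derivation:
Token 1: literal('E'). Output: "E"
Token 2: literal('T'). Output: "ET"
Token 3: literal('X'). Output: "ETX"
Token 4: backref(off=2, len=1). Copied 'T' from pos 1. Output: "ETXT"
Token 5: literal('K'). Output: "ETXTK"
Token 6: backref(off=1, len=4) (overlapping!). Copied 'KKKK' from pos 4. Output: "ETXTKKKKK"
Token 7: backref(off=6, len=8) (overlapping!). Copied 'TKKKKKTK' from pos 3. Output: "ETXTKKKKKTKKKKKTK"
Token 8: backref(off=4, len=5) (overlapping!). Copied 'KKTKK' from pos 13. Output: "ETXTKKKKKTKKKKKTKKKTKK"
Token 9: backref(off=3, len=1). Copied 'T' from pos 19. Output: "ETXTKKKKKTKKKKKTKKKTKKT"
Token 10: backref(off=5, len=4). Copied 'KTKK' from pos 18. Output: "ETXTKKKKKTKKKKKTKKKTKKTKTKK"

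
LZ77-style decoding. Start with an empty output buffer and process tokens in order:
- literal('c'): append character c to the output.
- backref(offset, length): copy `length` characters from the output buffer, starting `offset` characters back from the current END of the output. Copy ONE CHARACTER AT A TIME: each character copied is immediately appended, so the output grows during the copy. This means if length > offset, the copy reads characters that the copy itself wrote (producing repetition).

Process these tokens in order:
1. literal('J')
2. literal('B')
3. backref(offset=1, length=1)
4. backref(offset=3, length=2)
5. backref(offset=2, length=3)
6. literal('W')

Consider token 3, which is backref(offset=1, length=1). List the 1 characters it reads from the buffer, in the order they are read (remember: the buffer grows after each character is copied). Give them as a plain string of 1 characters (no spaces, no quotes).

Answer: B

Derivation:
Token 1: literal('J'). Output: "J"
Token 2: literal('B'). Output: "JB"
Token 3: backref(off=1, len=1). Buffer before: "JB" (len 2)
  byte 1: read out[1]='B', append. Buffer now: "JBB"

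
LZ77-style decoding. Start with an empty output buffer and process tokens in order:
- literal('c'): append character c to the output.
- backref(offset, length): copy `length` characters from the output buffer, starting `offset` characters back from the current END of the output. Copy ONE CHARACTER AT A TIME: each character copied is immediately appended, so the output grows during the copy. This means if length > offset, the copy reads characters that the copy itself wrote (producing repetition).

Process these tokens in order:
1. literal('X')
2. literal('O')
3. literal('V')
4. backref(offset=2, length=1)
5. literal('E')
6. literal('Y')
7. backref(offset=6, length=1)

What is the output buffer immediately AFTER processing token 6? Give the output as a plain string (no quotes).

Answer: XOVOEY

Derivation:
Token 1: literal('X'). Output: "X"
Token 2: literal('O'). Output: "XO"
Token 3: literal('V'). Output: "XOV"
Token 4: backref(off=2, len=1). Copied 'O' from pos 1. Output: "XOVO"
Token 5: literal('E'). Output: "XOVOE"
Token 6: literal('Y'). Output: "XOVOEY"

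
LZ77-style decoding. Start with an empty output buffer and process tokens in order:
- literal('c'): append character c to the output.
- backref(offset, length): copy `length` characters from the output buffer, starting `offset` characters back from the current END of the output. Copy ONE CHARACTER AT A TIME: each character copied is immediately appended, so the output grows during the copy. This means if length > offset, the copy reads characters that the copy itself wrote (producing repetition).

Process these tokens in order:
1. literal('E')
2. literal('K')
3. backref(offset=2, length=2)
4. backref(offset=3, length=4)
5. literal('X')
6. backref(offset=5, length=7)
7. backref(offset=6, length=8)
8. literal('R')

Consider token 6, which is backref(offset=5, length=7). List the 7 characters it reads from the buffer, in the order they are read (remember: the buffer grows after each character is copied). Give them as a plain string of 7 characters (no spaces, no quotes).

Token 1: literal('E'). Output: "E"
Token 2: literal('K'). Output: "EK"
Token 3: backref(off=2, len=2). Copied 'EK' from pos 0. Output: "EKEK"
Token 4: backref(off=3, len=4) (overlapping!). Copied 'KEKK' from pos 1. Output: "EKEKKEKK"
Token 5: literal('X'). Output: "EKEKKEKKX"
Token 6: backref(off=5, len=7). Buffer before: "EKEKKEKKX" (len 9)
  byte 1: read out[4]='K', append. Buffer now: "EKEKKEKKXK"
  byte 2: read out[5]='E', append. Buffer now: "EKEKKEKKXKE"
  byte 3: read out[6]='K', append. Buffer now: "EKEKKEKKXKEK"
  byte 4: read out[7]='K', append. Buffer now: "EKEKKEKKXKEKK"
  byte 5: read out[8]='X', append. Buffer now: "EKEKKEKKXKEKKX"
  byte 6: read out[9]='K', append. Buffer now: "EKEKKEKKXKEKKXK"
  byte 7: read out[10]='E', append. Buffer now: "EKEKKEKKXKEKKXKE"

Answer: KEKKXKE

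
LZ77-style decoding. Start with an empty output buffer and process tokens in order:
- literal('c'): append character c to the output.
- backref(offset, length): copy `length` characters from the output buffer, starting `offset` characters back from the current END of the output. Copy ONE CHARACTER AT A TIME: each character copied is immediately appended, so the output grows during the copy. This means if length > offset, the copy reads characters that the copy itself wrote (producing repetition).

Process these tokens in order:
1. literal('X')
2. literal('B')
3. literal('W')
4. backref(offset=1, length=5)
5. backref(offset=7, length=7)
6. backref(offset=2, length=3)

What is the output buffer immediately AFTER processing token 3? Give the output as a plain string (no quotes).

Token 1: literal('X'). Output: "X"
Token 2: literal('B'). Output: "XB"
Token 3: literal('W'). Output: "XBW"

Answer: XBW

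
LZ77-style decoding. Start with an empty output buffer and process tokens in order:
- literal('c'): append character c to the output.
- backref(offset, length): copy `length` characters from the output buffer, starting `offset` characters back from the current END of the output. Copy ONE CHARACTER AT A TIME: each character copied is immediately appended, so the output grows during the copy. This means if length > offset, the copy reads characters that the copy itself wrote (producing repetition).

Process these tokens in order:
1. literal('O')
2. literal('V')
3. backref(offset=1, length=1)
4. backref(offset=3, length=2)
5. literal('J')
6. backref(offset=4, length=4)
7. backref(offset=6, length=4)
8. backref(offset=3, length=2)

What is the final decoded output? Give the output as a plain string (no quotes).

Token 1: literal('O'). Output: "O"
Token 2: literal('V'). Output: "OV"
Token 3: backref(off=1, len=1). Copied 'V' from pos 1. Output: "OVV"
Token 4: backref(off=3, len=2). Copied 'OV' from pos 0. Output: "OVVOV"
Token 5: literal('J'). Output: "OVVOVJ"
Token 6: backref(off=4, len=4). Copied 'VOVJ' from pos 2. Output: "OVVOVJVOVJ"
Token 7: backref(off=6, len=4). Copied 'VJVO' from pos 4. Output: "OVVOVJVOVJVJVO"
Token 8: backref(off=3, len=2). Copied 'JV' from pos 11. Output: "OVVOVJVOVJVJVOJV"

Answer: OVVOVJVOVJVJVOJV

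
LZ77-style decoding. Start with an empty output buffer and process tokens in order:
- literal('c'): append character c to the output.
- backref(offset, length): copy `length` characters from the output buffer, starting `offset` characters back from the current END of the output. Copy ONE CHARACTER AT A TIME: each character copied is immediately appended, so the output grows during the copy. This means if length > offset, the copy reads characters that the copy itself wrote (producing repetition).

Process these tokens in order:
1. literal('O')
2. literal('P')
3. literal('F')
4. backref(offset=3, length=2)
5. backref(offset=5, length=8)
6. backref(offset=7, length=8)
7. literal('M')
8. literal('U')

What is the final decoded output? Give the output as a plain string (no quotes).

Token 1: literal('O'). Output: "O"
Token 2: literal('P'). Output: "OP"
Token 3: literal('F'). Output: "OPF"
Token 4: backref(off=3, len=2). Copied 'OP' from pos 0. Output: "OPFOP"
Token 5: backref(off=5, len=8) (overlapping!). Copied 'OPFOPOPF' from pos 0. Output: "OPFOPOPFOPOPF"
Token 6: backref(off=7, len=8) (overlapping!). Copied 'PFOPOPFP' from pos 6. Output: "OPFOPOPFOPOPFPFOPOPFP"
Token 7: literal('M'). Output: "OPFOPOPFOPOPFPFOPOPFPM"
Token 8: literal('U'). Output: "OPFOPOPFOPOPFPFOPOPFPMU"

Answer: OPFOPOPFOPOPFPFOPOPFPMU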